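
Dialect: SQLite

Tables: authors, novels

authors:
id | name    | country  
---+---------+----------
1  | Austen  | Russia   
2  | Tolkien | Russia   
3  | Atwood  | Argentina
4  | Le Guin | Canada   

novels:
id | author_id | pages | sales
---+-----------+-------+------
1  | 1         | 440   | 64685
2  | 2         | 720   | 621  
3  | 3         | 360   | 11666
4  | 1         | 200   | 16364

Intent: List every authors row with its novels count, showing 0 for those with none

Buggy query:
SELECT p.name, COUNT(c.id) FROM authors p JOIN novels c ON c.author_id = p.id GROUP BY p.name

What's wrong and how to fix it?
Bug: An inner join excludes parents with zero children

Fix: Use LEFT JOIN so parents without children still appear (COUNT(c.id) gives 0)

Corrected query:
SELECT p.name, COUNT(c.id) FROM authors p LEFT JOIN novels c ON c.author_id = p.id GROUP BY p.name

Result:
name    | COUNT(c.id)
--------+------------
Atwood  | 1          
Austen  | 2          
Le Guin | 0          
Tolkien | 1          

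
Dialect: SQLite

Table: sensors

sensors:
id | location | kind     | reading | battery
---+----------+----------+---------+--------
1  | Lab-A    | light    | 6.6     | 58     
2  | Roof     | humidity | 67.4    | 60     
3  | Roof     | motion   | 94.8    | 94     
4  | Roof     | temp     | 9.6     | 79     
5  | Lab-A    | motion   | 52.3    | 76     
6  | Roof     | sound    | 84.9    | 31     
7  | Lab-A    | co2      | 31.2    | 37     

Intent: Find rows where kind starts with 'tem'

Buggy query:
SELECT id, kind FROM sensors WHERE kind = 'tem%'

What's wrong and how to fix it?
Bug: Wildcards only work with LIKE; '=' treats '%' as a literal character

Fix: Use LIKE for wildcard pattern matching

Corrected query:
SELECT id, kind FROM sensors WHERE kind LIKE 'tem%'

Result:
id | kind
---+-----
4  | temp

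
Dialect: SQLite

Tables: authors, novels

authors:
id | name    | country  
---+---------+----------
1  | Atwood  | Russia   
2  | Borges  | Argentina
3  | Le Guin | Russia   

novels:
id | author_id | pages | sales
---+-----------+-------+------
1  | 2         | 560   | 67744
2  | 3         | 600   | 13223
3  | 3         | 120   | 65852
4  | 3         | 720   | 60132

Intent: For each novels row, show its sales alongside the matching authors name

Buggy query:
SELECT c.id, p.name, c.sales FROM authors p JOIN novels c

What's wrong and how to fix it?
Bug: Missing join condition: each novels row is matched to all authors rows instead of just its own

Fix: Add ON c.author_id = p.id to the JOIN

Corrected query:
SELECT c.id, p.name, c.sales FROM authors p JOIN novels c ON c.author_id = p.id

Result:
id | name    | sales
---+---------+------
1  | Borges  | 67744
2  | Le Guin | 13223
3  | Le Guin | 65852
4  | Le Guin | 60132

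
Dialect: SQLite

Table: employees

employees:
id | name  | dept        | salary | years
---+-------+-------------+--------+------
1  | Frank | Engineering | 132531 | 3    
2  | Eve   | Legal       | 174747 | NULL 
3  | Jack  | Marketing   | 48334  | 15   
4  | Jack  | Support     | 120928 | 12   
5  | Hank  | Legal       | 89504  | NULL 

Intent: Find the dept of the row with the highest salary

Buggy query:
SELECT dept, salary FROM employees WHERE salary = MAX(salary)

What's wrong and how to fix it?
Bug: MAX(salary) is an aggregate and cannot be used directly in WHERE

Fix: Wrap MAX in a scalar subquery so WHERE compares against a single value

Corrected query:
SELECT dept, salary FROM employees WHERE salary = (SELECT MAX(salary) FROM employees)

Result:
dept  | salary
------+-------
Legal | 174747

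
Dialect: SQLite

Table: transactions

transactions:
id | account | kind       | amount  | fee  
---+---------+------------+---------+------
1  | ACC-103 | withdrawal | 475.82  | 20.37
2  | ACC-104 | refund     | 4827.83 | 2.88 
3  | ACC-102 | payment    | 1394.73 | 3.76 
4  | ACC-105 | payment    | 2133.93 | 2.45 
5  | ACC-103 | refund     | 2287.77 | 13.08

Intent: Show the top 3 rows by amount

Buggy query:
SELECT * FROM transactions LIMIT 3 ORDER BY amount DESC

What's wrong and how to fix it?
Bug: ORDER BY cannot follow LIMIT; LIMIT is the final clause

Fix: Sort with ORDER BY, then apply LIMIT

Corrected query:
SELECT * FROM transactions ORDER BY amount DESC LIMIT 3

Result:
id | account | kind    | amount  | fee  
---+---------+---------+---------+------
2  | ACC-104 | refund  | 4827.83 | 2.88 
5  | ACC-103 | refund  | 2287.77 | 13.08
4  | ACC-105 | payment | 2133.93 | 2.45 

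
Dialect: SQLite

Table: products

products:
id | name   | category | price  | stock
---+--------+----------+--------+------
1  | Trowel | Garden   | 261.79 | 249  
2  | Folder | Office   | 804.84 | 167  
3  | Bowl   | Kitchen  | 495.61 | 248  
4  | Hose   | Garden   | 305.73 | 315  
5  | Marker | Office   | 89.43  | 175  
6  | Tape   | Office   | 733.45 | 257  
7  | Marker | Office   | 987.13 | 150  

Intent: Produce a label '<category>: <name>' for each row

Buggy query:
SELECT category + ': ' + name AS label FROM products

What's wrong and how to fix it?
Bug: '+' is numeric addition; on text columns SQLite converts them to 0 instead of concatenating

Fix: Replace + with || to concatenate text

Corrected query:
SELECT category || ': ' || name AS label FROM products

Result:
label         
--------------
Garden: Trowel
Office: Folder
Kitchen: Bowl 
Garden: Hose  
Office: Marker
Office: Tape  
Office: Marker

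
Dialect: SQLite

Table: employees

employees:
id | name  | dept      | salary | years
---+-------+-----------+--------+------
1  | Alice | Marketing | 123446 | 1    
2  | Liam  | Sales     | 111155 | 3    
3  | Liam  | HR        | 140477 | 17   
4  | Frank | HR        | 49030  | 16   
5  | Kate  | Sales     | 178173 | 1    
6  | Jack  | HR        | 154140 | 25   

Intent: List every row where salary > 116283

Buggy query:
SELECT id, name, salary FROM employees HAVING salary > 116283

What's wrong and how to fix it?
Bug: This is a non-aggregate query (no GROUP BY, no aggregates), so in SQLite the HAVING clause is invalid here; a row-level condition belongs in WHERE

Fix: Replace HAVING with WHERE since the condition applies to individual rows

Corrected query:
SELECT id, name, salary FROM employees WHERE salary > 116283

Result:
id | name  | salary
---+-------+-------
1  | Alice | 123446
3  | Liam  | 140477
5  | Kate  | 178173
6  | Jack  | 154140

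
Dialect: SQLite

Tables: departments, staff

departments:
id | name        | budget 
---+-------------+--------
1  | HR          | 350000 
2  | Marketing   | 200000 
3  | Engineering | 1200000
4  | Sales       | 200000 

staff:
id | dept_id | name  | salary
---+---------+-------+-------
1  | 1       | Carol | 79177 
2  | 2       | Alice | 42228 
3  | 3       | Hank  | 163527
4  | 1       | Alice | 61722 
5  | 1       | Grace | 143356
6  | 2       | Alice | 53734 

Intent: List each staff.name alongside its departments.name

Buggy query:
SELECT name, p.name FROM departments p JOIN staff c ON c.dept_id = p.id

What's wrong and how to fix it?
Bug: 'name' exists in both joined tables, so the database can't tell which one is meant

Fix: Qualify the column with its table alias (c.name)

Corrected query:
SELECT c.name, p.name FROM departments p JOIN staff c ON c.dept_id = p.id

Result:
name  | name       
------+------------
Carol | HR         
Alice | Marketing  
Hank  | Engineering
Alice | HR         
Grace | HR         
Alice | Marketing  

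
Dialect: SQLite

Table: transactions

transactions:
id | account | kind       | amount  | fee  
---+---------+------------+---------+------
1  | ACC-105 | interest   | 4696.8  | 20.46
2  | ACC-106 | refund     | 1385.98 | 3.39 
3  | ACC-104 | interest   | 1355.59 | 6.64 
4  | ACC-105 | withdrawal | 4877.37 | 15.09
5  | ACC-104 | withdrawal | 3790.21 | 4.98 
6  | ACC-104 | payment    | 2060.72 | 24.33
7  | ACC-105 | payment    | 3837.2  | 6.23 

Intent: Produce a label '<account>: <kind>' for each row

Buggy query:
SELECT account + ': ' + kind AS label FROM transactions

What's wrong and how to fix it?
Bug: '+' is numeric addition; on text columns SQLite converts them to 0 instead of concatenating

Fix: Replace + with || to concatenate text

Corrected query:
SELECT account || ': ' || kind AS label FROM transactions

Result:
label              
-------------------
ACC-105: interest  
ACC-106: refund    
ACC-104: interest  
ACC-105: withdrawal
ACC-104: withdrawal
ACC-104: payment   
ACC-105: payment   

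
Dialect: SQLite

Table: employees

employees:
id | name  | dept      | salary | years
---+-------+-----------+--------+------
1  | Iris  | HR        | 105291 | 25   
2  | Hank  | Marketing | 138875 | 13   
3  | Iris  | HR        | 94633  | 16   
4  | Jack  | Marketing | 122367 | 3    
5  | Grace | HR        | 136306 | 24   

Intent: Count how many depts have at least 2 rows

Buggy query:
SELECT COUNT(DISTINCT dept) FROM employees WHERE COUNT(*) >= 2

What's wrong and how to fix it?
Bug: WHERE filters individual rows, not groups, so a group-level COUNT is invalid there

Fix: Group first with HAVING COUNT(*) >= 2, then COUNT the resulting groups

Corrected query:
SELECT COUNT(*) FROM (SELECT dept FROM employees GROUP BY dept HAVING COUNT(*) >= 2)

Result:
COUNT(*)
--------
2       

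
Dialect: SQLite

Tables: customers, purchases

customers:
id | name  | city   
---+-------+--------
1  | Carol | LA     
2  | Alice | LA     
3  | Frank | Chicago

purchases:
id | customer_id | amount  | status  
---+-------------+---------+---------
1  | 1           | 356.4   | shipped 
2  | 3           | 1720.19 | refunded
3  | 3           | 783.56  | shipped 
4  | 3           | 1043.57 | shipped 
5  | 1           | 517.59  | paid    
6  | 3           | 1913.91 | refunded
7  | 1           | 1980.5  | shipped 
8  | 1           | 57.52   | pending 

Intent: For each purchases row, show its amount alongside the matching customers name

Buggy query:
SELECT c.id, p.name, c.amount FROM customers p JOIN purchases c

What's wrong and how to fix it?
Bug: JOIN with no ON clause produces a cartesian product; every purchases row pairs with every customers row

Fix: Add ON c.customer_id = p.id to the JOIN

Corrected query:
SELECT c.id, p.name, c.amount FROM customers p JOIN purchases c ON c.customer_id = p.id

Result:
id | name  | amount 
---+-------+--------
1  | Carol | 356.4  
2  | Frank | 1720.19
3  | Frank | 783.56 
4  | Frank | 1043.57
5  | Carol | 517.59 
6  | Frank | 1913.91
7  | Carol | 1980.5 
8  | Carol | 57.52  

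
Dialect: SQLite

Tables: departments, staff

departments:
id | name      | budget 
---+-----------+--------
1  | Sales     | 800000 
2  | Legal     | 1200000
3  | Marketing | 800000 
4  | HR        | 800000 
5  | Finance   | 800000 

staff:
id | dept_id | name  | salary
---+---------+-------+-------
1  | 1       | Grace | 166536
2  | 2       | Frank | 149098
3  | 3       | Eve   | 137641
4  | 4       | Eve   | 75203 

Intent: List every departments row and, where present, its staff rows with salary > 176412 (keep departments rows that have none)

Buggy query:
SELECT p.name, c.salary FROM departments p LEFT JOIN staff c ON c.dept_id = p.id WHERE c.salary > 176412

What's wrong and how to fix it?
Bug: Filtering c.salary in WHERE discards the NULL rows produced by LEFT JOIN, turning it into an inner join

Fix: Put 'c.salary > 176412' in the JOIN's ON clause instead of WHERE

Corrected query:
SELECT p.name, c.salary FROM departments p LEFT JOIN staff c ON c.dept_id = p.id AND c.salary > 176412

Result:
name      | salary
----------+-------
Sales     | NULL  
Legal     | NULL  
Marketing | NULL  
HR        | NULL  
Finance   | NULL  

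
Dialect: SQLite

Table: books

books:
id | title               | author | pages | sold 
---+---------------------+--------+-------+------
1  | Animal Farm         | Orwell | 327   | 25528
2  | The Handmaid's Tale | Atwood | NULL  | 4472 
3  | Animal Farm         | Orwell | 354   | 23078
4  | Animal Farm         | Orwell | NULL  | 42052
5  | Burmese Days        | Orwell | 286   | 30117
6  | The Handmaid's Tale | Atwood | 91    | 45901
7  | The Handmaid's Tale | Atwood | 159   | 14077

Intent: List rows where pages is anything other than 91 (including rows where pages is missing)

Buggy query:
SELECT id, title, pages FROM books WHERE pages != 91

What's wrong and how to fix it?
Bug: 'pages != 91' is unknown when pages is NULL, so NULL rows are silently excluded

Fix: Add an explicit OR pages IS NULL to include the missing-value rows

Corrected query:
SELECT id, title, pages FROM books WHERE pages != 91 OR pages IS NULL

Result:
id | title               | pages
---+---------------------+------
1  | Animal Farm         | 327  
2  | The Handmaid's Tale | NULL 
3  | Animal Farm         | 354  
4  | Animal Farm         | NULL 
5  | Burmese Days        | 286  
7  | The Handmaid's Tale | 159  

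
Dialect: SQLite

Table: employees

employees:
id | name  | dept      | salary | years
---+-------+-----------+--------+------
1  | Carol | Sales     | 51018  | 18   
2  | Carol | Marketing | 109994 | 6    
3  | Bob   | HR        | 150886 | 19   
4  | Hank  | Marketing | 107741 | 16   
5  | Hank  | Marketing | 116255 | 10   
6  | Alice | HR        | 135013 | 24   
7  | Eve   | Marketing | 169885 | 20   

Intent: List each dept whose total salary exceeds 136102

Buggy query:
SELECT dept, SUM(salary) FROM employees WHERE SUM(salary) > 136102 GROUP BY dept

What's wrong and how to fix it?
Bug: SUM(salary) is an aggregate, but WHERE filters rows before aggregation

Fix: Use HAVING (which filters groups after aggregation) instead of WHERE

Corrected query:
SELECT dept, SUM(salary) FROM employees GROUP BY dept HAVING SUM(salary) > 136102

Result:
dept      | SUM(salary)
----------+------------
HR        | 285899     
Marketing | 503875     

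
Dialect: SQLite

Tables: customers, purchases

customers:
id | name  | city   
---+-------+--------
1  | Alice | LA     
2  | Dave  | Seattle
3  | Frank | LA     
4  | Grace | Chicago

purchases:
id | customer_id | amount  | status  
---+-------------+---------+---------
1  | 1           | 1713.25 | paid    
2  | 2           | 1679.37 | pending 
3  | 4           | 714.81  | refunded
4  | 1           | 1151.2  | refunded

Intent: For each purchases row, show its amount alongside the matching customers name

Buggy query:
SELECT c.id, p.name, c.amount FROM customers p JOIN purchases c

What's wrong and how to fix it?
Bug: JOIN with no ON clause produces a cartesian product; every purchases row pairs with every customers row

Fix: Add ON c.customer_id = p.id to the JOIN

Corrected query:
SELECT c.id, p.name, c.amount FROM customers p JOIN purchases c ON c.customer_id = p.id

Result:
id | name  | amount 
---+-------+--------
1  | Alice | 1713.25
2  | Dave  | 1679.37
3  | Grace | 714.81 
4  | Alice | 1151.2 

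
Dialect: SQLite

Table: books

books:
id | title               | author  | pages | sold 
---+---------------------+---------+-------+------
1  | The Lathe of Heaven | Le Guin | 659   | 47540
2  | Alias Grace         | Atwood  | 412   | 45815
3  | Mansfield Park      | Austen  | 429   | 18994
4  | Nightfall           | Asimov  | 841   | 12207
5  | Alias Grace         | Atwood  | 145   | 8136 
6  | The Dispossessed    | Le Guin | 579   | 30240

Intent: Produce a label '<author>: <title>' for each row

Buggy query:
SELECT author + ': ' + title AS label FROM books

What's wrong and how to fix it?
Bug: '+' is numeric addition; on text columns SQLite converts them to 0 instead of concatenating

Fix: Replace + with || to concatenate text

Corrected query:
SELECT author || ': ' || title AS label FROM books

Result:
label                       
----------------------------
Le Guin: The Lathe of Heaven
Atwood: Alias Grace         
Austen: Mansfield Park      
Asimov: Nightfall           
Atwood: Alias Grace         
Le Guin: The Dispossessed   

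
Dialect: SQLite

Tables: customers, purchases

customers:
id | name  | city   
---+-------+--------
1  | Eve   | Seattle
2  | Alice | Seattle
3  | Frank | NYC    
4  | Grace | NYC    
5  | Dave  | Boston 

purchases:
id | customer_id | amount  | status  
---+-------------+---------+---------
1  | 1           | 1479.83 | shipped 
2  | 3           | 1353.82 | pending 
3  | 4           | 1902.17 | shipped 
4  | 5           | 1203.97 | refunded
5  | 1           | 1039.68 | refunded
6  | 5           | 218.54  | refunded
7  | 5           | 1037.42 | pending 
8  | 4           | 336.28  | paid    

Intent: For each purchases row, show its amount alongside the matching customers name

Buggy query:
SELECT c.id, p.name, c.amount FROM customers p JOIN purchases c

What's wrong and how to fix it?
Bug: JOIN with no ON clause produces a cartesian product; every purchases row pairs with every customers row

Fix: Specify the join condition linking the foreign key to the parent id

Corrected query:
SELECT c.id, p.name, c.amount FROM customers p JOIN purchases c ON c.customer_id = p.id

Result:
id | name  | amount 
---+-------+--------
1  | Eve   | 1479.83
2  | Frank | 1353.82
3  | Grace | 1902.17
4  | Dave  | 1203.97
5  | Eve   | 1039.68
6  | Dave  | 218.54 
7  | Dave  | 1037.42
8  | Grace | 336.28 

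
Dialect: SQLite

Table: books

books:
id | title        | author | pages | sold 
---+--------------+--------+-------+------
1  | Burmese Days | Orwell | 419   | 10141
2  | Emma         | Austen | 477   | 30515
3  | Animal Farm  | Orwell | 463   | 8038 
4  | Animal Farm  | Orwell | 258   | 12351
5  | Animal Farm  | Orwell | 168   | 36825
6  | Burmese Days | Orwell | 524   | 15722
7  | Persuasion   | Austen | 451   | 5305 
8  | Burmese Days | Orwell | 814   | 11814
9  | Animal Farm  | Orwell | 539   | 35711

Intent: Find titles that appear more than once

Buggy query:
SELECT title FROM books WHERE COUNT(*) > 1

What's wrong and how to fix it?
Bug: WHERE can't reference COUNT(*); aggregates are computed after WHERE

Fix: GROUP BY title, then filter groups with HAVING COUNT(*) > 1

Corrected query:
SELECT title FROM books GROUP BY title HAVING COUNT(*) > 1

Result:
title       
------------
Animal Farm 
Burmese Days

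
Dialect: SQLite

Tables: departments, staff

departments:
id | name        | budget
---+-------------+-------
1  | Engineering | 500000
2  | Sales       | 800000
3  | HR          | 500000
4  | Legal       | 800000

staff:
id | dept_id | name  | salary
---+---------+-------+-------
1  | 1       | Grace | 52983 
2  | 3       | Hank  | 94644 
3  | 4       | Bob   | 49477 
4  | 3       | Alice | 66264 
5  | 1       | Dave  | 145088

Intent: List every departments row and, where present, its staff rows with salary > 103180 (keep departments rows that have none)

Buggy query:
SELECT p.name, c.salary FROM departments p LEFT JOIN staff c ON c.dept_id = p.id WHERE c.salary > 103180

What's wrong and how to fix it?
Bug: Filtering c.salary in WHERE discards the NULL rows produced by LEFT JOIN, turning it into an inner join

Fix: Move the right-table condition into the ON clause so unmatched parents are kept

Corrected query:
SELECT p.name, c.salary FROM departments p LEFT JOIN staff c ON c.dept_id = p.id AND c.salary > 103180

Result:
name        | salary
------------+-------
Engineering | 145088
Sales       | NULL  
HR          | NULL  
Legal       | NULL  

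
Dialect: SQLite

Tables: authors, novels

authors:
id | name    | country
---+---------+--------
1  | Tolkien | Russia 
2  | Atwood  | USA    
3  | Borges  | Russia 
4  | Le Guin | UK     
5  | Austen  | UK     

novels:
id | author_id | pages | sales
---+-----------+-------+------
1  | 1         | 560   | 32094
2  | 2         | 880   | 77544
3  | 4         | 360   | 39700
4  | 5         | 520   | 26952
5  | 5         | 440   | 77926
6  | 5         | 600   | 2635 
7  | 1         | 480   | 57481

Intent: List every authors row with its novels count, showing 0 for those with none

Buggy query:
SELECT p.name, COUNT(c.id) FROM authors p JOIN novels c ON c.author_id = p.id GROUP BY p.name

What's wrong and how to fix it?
Bug: An inner join excludes parents with zero children

Fix: Use LEFT JOIN so parents without children still appear (COUNT(c.id) gives 0)

Corrected query:
SELECT p.name, COUNT(c.id) FROM authors p LEFT JOIN novels c ON c.author_id = p.id GROUP BY p.name

Result:
name    | COUNT(c.id)
--------+------------
Atwood  | 1          
Austen  | 3          
Borges  | 0          
Le Guin | 1          
Tolkien | 2          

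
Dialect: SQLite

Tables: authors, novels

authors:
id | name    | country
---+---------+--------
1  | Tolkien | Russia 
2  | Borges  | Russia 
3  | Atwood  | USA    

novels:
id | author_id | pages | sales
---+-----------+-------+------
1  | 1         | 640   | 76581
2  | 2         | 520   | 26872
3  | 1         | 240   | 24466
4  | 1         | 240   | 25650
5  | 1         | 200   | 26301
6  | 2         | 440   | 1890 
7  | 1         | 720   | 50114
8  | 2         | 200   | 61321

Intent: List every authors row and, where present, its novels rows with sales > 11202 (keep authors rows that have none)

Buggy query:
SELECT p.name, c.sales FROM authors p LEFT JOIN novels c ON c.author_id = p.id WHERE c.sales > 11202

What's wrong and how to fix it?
Bug: Filtering c.sales in WHERE discards the NULL rows produced by LEFT JOIN, turning it into an inner join

Fix: Move the right-table condition into the ON clause so unmatched parents are kept

Corrected query:
SELECT p.name, c.sales FROM authors p LEFT JOIN novels c ON c.author_id = p.id AND c.sales > 11202

Result:
name    | sales
--------+------
Tolkien | 24466
Tolkien | 25650
Tolkien | 26301
Tolkien | 50114
Tolkien | 76581
Borges  | 26872
Borges  | 61321
Atwood  | NULL 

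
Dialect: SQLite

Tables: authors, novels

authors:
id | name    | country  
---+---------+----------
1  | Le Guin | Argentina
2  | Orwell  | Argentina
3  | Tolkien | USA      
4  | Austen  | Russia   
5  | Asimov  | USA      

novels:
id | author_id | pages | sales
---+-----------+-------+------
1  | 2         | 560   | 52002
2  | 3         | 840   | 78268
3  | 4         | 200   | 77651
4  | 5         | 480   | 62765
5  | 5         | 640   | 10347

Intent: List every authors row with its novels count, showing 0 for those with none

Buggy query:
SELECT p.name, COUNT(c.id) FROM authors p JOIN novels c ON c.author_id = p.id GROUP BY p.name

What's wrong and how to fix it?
Bug: An inner join excludes parents with zero children

Fix: Switch to LEFT JOIN to retain unmatched parent rows

Corrected query:
SELECT p.name, COUNT(c.id) FROM authors p LEFT JOIN novels c ON c.author_id = p.id GROUP BY p.name

Result:
name    | COUNT(c.id)
--------+------------
Asimov  | 2          
Austen  | 1          
Le Guin | 0          
Orwell  | 1          
Tolkien | 1          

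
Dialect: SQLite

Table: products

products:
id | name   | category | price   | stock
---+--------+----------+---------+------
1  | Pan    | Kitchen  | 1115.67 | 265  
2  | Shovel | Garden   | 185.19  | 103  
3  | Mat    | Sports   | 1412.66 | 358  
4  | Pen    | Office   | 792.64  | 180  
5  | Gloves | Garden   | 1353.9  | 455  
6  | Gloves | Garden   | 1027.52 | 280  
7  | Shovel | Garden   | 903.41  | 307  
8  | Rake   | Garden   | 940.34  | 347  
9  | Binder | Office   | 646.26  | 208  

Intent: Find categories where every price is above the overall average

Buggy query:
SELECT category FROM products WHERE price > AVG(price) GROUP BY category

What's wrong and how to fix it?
Bug: AVG() is an aggregate; it can't sit directly in WHERE

Fix: Use a subquery for AVG and a HAVING MIN(...) filter so the condition holds for every row in the group

Corrected query:
SELECT category FROM products GROUP BY category HAVING MIN(price) > (SELECT AVG(price) FROM products)

Result:
category
--------
Kitchen 
Sports  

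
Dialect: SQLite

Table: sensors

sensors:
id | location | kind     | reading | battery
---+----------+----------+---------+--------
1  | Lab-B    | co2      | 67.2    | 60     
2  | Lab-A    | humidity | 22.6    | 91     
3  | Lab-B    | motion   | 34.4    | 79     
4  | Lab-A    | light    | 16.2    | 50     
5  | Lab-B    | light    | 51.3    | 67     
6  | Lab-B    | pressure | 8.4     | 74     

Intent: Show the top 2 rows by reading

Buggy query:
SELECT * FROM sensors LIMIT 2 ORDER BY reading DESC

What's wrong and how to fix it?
Bug: ORDER BY cannot follow LIMIT; LIMIT is the final clause

Fix: Sort with ORDER BY, then apply LIMIT

Corrected query:
SELECT * FROM sensors ORDER BY reading DESC LIMIT 2

Result:
id | location | kind  | reading | battery
---+----------+-------+---------+--------
1  | Lab-B    | co2   | 67.2    | 60     
5  | Lab-B    | light | 51.3    | 67     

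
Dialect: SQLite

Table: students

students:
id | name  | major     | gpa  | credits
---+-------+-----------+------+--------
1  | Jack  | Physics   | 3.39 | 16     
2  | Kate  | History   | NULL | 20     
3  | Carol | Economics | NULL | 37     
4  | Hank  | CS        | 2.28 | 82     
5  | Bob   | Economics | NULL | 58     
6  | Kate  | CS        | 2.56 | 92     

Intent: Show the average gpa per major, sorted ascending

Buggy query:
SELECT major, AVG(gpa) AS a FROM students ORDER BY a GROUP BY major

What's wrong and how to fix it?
Bug: GROUP BY must precede ORDER BY

Fix: Move ORDER BY to the end, after GROUP BY

Corrected query:
SELECT major, AVG(gpa) AS a FROM students GROUP BY major ORDER BY a

Result:
major     | a   
----------+-----
Economics | NULL
History   | NULL
CS        | 2.42
Physics   | 3.39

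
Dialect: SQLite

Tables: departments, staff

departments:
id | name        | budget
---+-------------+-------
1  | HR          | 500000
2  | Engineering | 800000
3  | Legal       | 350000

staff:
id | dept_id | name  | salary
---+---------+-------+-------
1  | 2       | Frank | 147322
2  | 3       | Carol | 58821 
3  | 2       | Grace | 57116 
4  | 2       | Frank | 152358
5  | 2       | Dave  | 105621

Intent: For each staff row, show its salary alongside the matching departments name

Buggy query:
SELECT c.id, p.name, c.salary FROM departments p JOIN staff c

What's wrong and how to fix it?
Bug: JOIN with no ON clause produces a cartesian product; every staff row pairs with every departments row

Fix: Specify the join condition linking the foreign key to the parent id

Corrected query:
SELECT c.id, p.name, c.salary FROM departments p JOIN staff c ON c.dept_id = p.id

Result:
id | name        | salary
---+-------------+-------
1  | Engineering | 147322
2  | Legal       | 58821 
3  | Engineering | 57116 
4  | Engineering | 152358
5  | Engineering | 105621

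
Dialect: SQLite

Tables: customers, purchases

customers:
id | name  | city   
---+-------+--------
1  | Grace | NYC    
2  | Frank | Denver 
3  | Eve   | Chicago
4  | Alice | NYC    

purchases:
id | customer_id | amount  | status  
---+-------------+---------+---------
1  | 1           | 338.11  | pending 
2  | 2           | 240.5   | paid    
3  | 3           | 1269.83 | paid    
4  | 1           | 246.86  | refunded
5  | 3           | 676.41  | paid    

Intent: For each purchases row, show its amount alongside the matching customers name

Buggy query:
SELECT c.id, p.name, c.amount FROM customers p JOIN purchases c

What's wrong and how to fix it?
Bug: Missing join condition: each purchases row is matched to all customers rows instead of just its own

Fix: Specify the join condition linking the foreign key to the parent id

Corrected query:
SELECT c.id, p.name, c.amount FROM customers p JOIN purchases c ON c.customer_id = p.id

Result:
id | name  | amount 
---+-------+--------
1  | Grace | 338.11 
2  | Frank | 240.5  
3  | Eve   | 1269.83
4  | Grace | 246.86 
5  | Eve   | 676.41 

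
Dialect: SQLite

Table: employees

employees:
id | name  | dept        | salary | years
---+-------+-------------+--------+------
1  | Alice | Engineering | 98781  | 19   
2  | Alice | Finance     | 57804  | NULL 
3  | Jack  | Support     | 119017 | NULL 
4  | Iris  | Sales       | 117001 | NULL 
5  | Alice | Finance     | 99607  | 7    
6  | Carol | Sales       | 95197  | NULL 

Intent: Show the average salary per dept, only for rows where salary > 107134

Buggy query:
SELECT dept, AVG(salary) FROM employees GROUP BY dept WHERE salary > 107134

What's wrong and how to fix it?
Bug: WHERE cannot follow GROUP BY

Fix: Move the WHERE clause before GROUP BY

Corrected query:
SELECT dept, AVG(salary) FROM employees WHERE salary > 107134 GROUP BY dept

Result:
dept    | AVG(salary)
--------+------------
Sales   | 117001     
Support | 119017     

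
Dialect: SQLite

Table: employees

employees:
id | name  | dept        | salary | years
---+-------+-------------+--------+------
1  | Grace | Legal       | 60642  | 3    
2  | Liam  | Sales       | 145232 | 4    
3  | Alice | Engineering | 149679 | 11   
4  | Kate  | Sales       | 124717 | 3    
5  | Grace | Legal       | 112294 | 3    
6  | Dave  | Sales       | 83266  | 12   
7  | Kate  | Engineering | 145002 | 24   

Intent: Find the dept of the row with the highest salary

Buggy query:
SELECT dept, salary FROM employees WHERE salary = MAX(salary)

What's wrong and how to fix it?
Bug: WHERE is evaluated per row; an aggregate over the whole table isn't defined there

Fix: Wrap MAX in a scalar subquery so WHERE compares against a single value

Corrected query:
SELECT dept, salary FROM employees WHERE salary = (SELECT MAX(salary) FROM employees)

Result:
dept        | salary
------------+-------
Engineering | 149679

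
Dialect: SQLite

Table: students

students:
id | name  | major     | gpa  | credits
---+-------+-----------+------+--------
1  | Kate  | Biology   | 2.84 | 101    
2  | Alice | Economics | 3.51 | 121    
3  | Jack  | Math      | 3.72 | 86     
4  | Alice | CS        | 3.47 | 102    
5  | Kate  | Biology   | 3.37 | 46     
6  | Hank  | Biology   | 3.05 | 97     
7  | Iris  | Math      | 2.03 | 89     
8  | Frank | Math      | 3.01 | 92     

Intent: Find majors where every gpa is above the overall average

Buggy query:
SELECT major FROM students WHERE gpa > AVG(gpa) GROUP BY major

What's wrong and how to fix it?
Bug: WHERE evaluates per row before aggregation, so AVG() is unavailable

Fix: Compute the overall average in a scalar subquery and compare each group's MIN against it in HAVING

Corrected query:
SELECT major FROM students GROUP BY major HAVING MIN(gpa) > (SELECT AVG(gpa) FROM students)

Result:
major    
---------
CS       
Economics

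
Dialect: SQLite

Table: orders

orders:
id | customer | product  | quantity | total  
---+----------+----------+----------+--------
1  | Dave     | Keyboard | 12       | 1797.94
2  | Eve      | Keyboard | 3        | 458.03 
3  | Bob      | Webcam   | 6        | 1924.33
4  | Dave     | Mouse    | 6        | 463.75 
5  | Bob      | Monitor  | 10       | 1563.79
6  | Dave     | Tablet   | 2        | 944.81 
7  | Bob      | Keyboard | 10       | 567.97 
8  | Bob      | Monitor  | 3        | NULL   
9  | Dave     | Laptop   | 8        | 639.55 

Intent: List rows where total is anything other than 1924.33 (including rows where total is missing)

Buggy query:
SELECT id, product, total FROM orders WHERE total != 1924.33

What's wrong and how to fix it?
Bug: Inequality against NULL is unknown, not true; rows with NULL are dropped

Fix: Handle NULL separately with IS NULL alongside the inequality

Corrected query:
SELECT id, product, total FROM orders WHERE total != 1924.33 OR total IS NULL

Result:
id | product  | total  
---+----------+--------
1  | Keyboard | 1797.94
2  | Keyboard | 458.03 
4  | Mouse    | 463.75 
5  | Monitor  | 1563.79
6  | Tablet   | 944.81 
7  | Keyboard | 567.97 
8  | Monitor  | NULL   
9  | Laptop   | 639.55 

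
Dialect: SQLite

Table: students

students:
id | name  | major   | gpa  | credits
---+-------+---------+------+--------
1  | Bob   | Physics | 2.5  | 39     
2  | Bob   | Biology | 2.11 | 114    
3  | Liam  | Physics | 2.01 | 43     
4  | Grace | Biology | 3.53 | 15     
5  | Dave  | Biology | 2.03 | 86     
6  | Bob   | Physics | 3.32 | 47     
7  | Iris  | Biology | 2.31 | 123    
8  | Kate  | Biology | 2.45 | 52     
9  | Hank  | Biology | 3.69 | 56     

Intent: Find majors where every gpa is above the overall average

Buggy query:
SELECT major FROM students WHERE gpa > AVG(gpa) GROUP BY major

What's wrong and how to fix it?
Bug: WHERE evaluates per row before aggregation, so AVG() is unavailable

Fix: Use a subquery for AVG and a HAVING MIN(...) filter so the condition holds for every row in the group

Corrected query:
SELECT major FROM students GROUP BY major HAVING MIN(gpa) > (SELECT AVG(gpa) FROM students)

Result:
(no rows)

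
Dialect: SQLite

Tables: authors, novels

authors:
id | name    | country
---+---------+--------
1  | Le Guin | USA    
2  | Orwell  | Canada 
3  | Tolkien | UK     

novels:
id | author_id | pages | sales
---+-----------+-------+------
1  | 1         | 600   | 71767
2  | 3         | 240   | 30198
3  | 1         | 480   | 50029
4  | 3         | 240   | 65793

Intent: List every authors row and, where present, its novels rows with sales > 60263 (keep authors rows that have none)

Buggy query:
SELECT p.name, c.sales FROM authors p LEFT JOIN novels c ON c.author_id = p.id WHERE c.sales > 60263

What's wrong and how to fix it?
Bug: Filtering c.sales in WHERE discards the NULL rows produced by LEFT JOIN, turning it into an inner join

Fix: Put 'c.sales > 60263' in the JOIN's ON clause instead of WHERE

Corrected query:
SELECT p.name, c.sales FROM authors p LEFT JOIN novels c ON c.author_id = p.id AND c.sales > 60263

Result:
name    | sales
--------+------
Le Guin | 71767
Orwell  | NULL 
Tolkien | 65793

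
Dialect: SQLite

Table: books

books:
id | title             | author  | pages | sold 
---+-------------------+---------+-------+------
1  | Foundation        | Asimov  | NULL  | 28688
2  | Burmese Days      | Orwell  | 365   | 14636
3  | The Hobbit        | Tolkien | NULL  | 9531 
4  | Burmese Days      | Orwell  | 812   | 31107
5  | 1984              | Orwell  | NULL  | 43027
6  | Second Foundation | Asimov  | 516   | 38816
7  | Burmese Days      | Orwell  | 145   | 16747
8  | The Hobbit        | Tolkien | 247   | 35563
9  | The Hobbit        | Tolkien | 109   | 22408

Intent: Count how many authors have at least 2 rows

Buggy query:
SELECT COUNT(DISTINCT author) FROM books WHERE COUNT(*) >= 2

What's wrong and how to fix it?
Bug: COUNT(*) cannot appear in WHERE; the per-group count doesn't exist yet

Fix: Use a subquery that GROUPs and filters with HAVING, then count its rows

Corrected query:
SELECT COUNT(*) FROM (SELECT author FROM books GROUP BY author HAVING COUNT(*) >= 2)

Result:
COUNT(*)
--------
3       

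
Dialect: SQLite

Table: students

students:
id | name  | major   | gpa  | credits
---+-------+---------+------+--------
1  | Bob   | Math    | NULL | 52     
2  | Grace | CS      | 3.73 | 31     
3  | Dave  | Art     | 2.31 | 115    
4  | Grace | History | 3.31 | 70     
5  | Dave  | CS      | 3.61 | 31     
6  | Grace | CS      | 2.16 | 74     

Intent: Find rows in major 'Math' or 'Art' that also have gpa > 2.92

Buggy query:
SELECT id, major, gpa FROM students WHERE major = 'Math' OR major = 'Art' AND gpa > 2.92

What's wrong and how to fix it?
Bug: AND binds tighter than OR, so this parses as major = 'Math' OR (major = 'Art' AND gpa > 2.92)

Fix: Group the OR with parentheses (or use IN), then AND the threshold

Corrected query:
SELECT id, major, gpa FROM students WHERE (major = 'Math' OR major = 'Art') AND gpa > 2.92

Result:
(no rows)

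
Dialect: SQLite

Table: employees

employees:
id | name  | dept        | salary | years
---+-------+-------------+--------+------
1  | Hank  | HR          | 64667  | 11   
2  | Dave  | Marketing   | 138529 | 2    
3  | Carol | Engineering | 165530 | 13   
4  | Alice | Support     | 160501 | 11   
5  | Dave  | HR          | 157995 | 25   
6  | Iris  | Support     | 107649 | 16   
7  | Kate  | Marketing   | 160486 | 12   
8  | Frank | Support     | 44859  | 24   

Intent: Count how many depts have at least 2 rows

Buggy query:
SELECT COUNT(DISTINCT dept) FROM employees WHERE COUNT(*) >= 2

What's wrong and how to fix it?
Bug: COUNT(*) cannot appear in WHERE; the per-group count doesn't exist yet

Fix: Group first with HAVING COUNT(*) >= 2, then COUNT the resulting groups

Corrected query:
SELECT COUNT(*) FROM (SELECT dept FROM employees GROUP BY dept HAVING COUNT(*) >= 2)

Result:
COUNT(*)
--------
3       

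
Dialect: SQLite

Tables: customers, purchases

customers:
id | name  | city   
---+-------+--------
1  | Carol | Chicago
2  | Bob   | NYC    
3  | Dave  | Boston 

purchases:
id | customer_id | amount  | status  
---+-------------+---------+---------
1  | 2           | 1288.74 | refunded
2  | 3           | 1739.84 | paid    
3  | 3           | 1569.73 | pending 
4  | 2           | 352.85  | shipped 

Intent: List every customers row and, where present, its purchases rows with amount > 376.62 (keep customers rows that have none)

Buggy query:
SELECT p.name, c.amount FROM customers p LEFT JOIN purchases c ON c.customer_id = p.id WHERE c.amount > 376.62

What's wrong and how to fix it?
Bug: Filtering c.amount in WHERE discards the NULL rows produced by LEFT JOIN, turning it into an inner join

Fix: Put 'c.amount > 376.62' in the JOIN's ON clause instead of WHERE

Corrected query:
SELECT p.name, c.amount FROM customers p LEFT JOIN purchases c ON c.customer_id = p.id AND c.amount > 376.62

Result:
name  | amount 
------+--------
Carol | NULL   
Bob   | 1288.74
Dave  | 1569.73
Dave  | 1739.84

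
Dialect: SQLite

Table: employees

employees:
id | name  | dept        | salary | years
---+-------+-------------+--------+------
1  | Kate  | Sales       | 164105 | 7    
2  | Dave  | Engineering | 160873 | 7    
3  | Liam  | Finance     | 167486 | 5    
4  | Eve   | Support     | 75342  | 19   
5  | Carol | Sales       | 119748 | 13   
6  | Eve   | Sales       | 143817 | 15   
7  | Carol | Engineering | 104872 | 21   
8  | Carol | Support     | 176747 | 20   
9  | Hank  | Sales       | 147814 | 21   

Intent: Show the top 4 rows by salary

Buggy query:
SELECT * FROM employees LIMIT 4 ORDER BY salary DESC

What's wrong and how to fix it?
Bug: ORDER BY cannot follow LIMIT; LIMIT is the final clause

Fix: Swap the clauses: ORDER BY first, then LIMIT

Corrected query:
SELECT * FROM employees ORDER BY salary DESC LIMIT 4

Result:
id | name  | dept        | salary | years
---+-------+-------------+--------+------
8  | Carol | Support     | 176747 | 20   
3  | Liam  | Finance     | 167486 | 5    
1  | Kate  | Sales       | 164105 | 7    
2  | Dave  | Engineering | 160873 | 7    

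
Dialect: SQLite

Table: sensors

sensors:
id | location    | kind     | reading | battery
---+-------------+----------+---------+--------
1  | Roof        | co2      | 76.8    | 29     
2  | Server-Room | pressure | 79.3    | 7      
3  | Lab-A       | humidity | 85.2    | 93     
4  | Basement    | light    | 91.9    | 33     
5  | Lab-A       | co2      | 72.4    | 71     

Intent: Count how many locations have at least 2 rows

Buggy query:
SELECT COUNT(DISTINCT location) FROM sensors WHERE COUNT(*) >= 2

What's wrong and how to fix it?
Bug: WHERE filters individual rows, not groups, so a group-level COUNT is invalid there

Fix: Use a subquery that GROUPs and filters with HAVING, then count its rows

Corrected query:
SELECT COUNT(*) FROM (SELECT location FROM sensors GROUP BY location HAVING COUNT(*) >= 2)

Result:
COUNT(*)
--------
1       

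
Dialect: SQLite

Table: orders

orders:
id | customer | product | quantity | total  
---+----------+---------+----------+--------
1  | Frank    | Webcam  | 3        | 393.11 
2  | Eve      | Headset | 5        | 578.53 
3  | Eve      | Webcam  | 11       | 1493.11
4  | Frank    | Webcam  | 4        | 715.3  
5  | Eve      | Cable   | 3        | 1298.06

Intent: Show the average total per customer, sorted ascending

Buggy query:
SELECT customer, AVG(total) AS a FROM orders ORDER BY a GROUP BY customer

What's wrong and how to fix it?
Bug: ORDER BY appears before GROUP BY; SQL clause order requires GROUP BY first

Fix: Reorder: SELECT … FROM … GROUP BY … ORDER BY …

Corrected query:
SELECT customer, AVG(total) AS a FROM orders GROUP BY customer ORDER BY a

Result:
customer | a          
---------+------------
Frank    | 554.205    
Eve      | 1123.233333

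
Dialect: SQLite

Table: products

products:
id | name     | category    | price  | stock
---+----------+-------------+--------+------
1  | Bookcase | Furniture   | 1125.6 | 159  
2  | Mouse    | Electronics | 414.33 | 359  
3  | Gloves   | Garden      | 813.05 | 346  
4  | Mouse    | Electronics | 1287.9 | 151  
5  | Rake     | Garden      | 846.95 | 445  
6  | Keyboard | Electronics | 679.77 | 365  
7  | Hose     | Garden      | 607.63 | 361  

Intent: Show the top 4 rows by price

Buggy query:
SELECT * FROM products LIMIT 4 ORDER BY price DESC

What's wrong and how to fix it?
Bug: LIMIT must come after ORDER BY

Fix: Sort with ORDER BY, then apply LIMIT

Corrected query:
SELECT * FROM products ORDER BY price DESC LIMIT 4

Result:
id | name     | category    | price  | stock
---+----------+-------------+--------+------
4  | Mouse    | Electronics | 1287.9 | 151  
1  | Bookcase | Furniture   | 1125.6 | 159  
5  | Rake     | Garden      | 846.95 | 445  
3  | Gloves   | Garden      | 813.05 | 346  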